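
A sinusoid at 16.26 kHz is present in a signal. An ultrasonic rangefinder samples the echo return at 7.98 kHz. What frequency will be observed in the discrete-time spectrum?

16.26 kHz mod fs = 0.3 kHz.
0.3 kHz ≤ fs/2 = 3.99 kHz, appears at 0.3 kHz.

0.3 kHz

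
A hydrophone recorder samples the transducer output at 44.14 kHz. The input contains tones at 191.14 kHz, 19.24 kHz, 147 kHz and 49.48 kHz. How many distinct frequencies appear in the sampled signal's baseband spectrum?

fs/2 = 22.07 kHz.
191.14 kHz mod fs = 14.58 kHz.
14.58 kHz ≤ fs/2 = 22.07 kHz, appears at 14.58 kHz.
19.24 kHz ≤ fs/2 = 22.07 kHz, passes unchanged.
147 kHz mod fs = 14.58 kHz.
14.58 kHz ≤ fs/2 = 22.07 kHz, appears at 14.58 kHz.
49.48 kHz mod fs = 5.34 kHz.
5.34 kHz ≤ fs/2 = 22.07 kHz, appears at 5.34 kHz.
Distinct values: {5.34 kHz, 14.58 kHz, 19.24 kHz} → 3.

3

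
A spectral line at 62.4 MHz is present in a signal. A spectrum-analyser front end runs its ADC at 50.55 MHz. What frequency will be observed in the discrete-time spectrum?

11.85 MHz

62.4 MHz mod fs = 11.85 MHz.
11.85 MHz ≤ fs/2 = 25.275 MHz, appears at 11.85 MHz.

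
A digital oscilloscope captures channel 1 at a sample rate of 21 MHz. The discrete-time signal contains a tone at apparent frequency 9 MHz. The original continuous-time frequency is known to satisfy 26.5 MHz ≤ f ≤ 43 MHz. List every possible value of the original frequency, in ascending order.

30 MHz, 33 MHz

Frequencies that alias to 9 MHz are k·fs ± 9 MHz for integer k ≥ 0.
k=0: 9 MHz.
k=1: 12 MHz, 30 MHz.
k=2: 33 MHz, 51 MHz.
k=3: 54 MHz, 72 MHz.
Within [26.5 MHz, 43 MHz]: 30 MHz, 33 MHz.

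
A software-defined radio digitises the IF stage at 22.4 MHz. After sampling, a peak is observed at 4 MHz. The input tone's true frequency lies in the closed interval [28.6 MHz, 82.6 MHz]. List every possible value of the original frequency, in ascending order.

Frequencies that alias to 4 MHz are k·fs ± 4 MHz for integer k ≥ 0.
k=0: 4 MHz.
k=1: 18.4 MHz, 26.4 MHz.
k=2: 40.8 MHz, 48.8 MHz.
k=3: 63.2 MHz, 71.2 MHz.
k=4: 85.6 MHz, 93.6 MHz.
Within [28.6 MHz, 82.6 MHz]: 40.8 MHz, 48.8 MHz, 63.2 MHz, 71.2 MHz.

40.8 MHz, 48.8 MHz, 63.2 MHz, 71.2 MHz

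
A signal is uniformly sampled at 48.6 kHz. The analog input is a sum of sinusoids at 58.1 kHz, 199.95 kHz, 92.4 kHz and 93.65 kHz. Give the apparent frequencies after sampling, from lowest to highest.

fs/2 = 24.3 kHz.
58.1 kHz mod fs = 9.5 kHz.
9.5 kHz ≤ fs/2 = 24.3 kHz, appears at 9.5 kHz.
199.95 kHz mod fs = 5.55 kHz.
5.55 kHz ≤ fs/2 = 24.3 kHz, appears at 5.55 kHz.
92.4 kHz mod fs = 43.8 kHz.
43.8 kHz > fs/2 = 24.3 kHz, folds to fs − 43.8 kHz = 4.8 kHz.
93.65 kHz mod fs = 45.05 kHz.
45.05 kHz > fs/2 = 24.3 kHz, folds to fs − 45.05 kHz = 3.55 kHz.
Distinct values: {3.55 kHz, 4.8 kHz, 5.55 kHz, 9.5 kHz}.

3.55 kHz, 4.8 kHz, 5.55 kHz, 9.5 kHz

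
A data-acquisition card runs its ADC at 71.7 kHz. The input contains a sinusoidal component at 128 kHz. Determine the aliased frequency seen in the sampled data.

128 kHz mod fs = 56.3 kHz.
56.3 kHz > fs/2 = 35.85 kHz, folds to fs − 56.3 kHz = 15.4 kHz.

15.4 kHz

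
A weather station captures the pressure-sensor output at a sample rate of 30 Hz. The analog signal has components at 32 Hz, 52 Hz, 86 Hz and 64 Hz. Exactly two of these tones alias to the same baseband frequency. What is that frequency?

4 Hz

fs/2 = 15 Hz.
32 Hz mod fs = 2 Hz.
2 Hz ≤ fs/2 = 15 Hz, appears at 2 Hz.
52 Hz mod fs = 22 Hz.
22 Hz > fs/2 = 15 Hz, folds to fs − 22 Hz = 8 Hz.
86 Hz mod fs = 26 Hz.
26 Hz > fs/2 = 15 Hz, folds to fs − 26 Hz = 4 Hz.
64 Hz mod fs = 4 Hz.
4 Hz ≤ fs/2 = 15 Hz, appears at 4 Hz.
64 Hz and 86 Hz both map to 4 Hz.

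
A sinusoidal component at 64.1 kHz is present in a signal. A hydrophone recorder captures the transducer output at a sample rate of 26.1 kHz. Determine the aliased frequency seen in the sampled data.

11.9 kHz

64.1 kHz mod fs = 11.9 kHz.
11.9 kHz ≤ fs/2 = 13.05 kHz, appears at 11.9 kHz.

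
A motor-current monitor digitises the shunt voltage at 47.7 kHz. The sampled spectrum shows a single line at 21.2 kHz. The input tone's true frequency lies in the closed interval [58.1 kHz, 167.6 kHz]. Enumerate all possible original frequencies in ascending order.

68.9 kHz, 74.2 kHz, 116.6 kHz, 121.9 kHz, 164.3 kHz

Frequencies that alias to 21.2 kHz are k·fs ± 21.2 kHz for integer k ≥ 0.
k=0: 21.2 kHz.
k=1: 26.5 kHz, 68.9 kHz.
k=2: 74.2 kHz, 116.6 kHz.
k=3: 121.9 kHz, 164.3 kHz.
k=4: 169.6 kHz, 212 kHz.
Within [58.1 kHz, 167.6 kHz]: 68.9 kHz, 74.2 kHz, 116.6 kHz, 121.9 kHz, 164.3 kHz.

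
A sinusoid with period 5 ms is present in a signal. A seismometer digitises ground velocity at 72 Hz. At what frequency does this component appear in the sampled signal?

T = 5 ms → f = 1/T = 200 Hz.
200 Hz mod fs = 56 Hz.
56 Hz > fs/2 = 36 Hz, folds to fs − 56 Hz = 16 Hz.

16 Hz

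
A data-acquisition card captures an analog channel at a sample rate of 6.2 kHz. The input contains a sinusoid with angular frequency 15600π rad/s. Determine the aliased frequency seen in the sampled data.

ω = 15600π rad/s → f = ω/(2π) = 7800 Hz = 7.8 kHz.
7.8 kHz mod fs = 1.6 kHz.
1.6 kHz ≤ fs/2 = 3.1 kHz, appears at 1.6 kHz.

1.6 kHz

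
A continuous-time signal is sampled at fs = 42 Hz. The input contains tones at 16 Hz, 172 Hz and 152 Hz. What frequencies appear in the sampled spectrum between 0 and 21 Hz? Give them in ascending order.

fs/2 = 21 Hz.
16 Hz ≤ fs/2 = 21 Hz, passes unchanged.
172 Hz mod fs = 4 Hz.
4 Hz ≤ fs/2 = 21 Hz, appears at 4 Hz.
152 Hz mod fs = 26 Hz.
26 Hz > fs/2 = 21 Hz, folds to fs − 26 Hz = 16 Hz.
Distinct values: {4 Hz, 16 Hz}.

4 Hz, 16 Hz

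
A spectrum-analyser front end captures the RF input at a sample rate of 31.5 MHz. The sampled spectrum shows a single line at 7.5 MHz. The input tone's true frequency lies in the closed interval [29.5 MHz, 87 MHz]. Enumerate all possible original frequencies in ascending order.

39 MHz, 55.5 MHz, 70.5 MHz, 87 MHz

Frequencies that alias to 7.5 MHz are k·fs ± 7.5 MHz for integer k ≥ 0.
k=0: 7.5 MHz.
k=1: 24 MHz, 39 MHz.
k=2: 55.5 MHz, 70.5 MHz.
k=3: 87 MHz, 102 MHz.
k=4: 118.5 MHz, 133.5 MHz.
Within [29.5 MHz, 87 MHz]: 39 MHz, 55.5 MHz, 70.5 MHz, 87 MHz.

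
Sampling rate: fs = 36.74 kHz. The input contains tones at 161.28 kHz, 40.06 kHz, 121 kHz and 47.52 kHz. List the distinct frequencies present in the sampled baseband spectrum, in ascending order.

fs/2 = 18.37 kHz.
161.28 kHz mod fs = 14.32 kHz.
14.32 kHz ≤ fs/2 = 18.37 kHz, appears at 14.32 kHz.
40.06 kHz mod fs = 3.32 kHz.
3.32 kHz ≤ fs/2 = 18.37 kHz, appears at 3.32 kHz.
121 kHz mod fs = 10.78 kHz.
10.78 kHz ≤ fs/2 = 18.37 kHz, appears at 10.78 kHz.
47.52 kHz mod fs = 10.78 kHz.
10.78 kHz ≤ fs/2 = 18.37 kHz, appears at 10.78 kHz.
Distinct values: {3.32 kHz, 10.78 kHz, 14.32 kHz}.

3.32 kHz, 10.78 kHz, 14.32 kHz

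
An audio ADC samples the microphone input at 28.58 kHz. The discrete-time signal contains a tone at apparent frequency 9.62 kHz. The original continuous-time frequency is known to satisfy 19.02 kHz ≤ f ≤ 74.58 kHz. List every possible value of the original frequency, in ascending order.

38.2 kHz, 47.54 kHz, 66.78 kHz

Frequencies that alias to 9.62 kHz are k·fs ± 9.62 kHz for integer k ≥ 0.
k=0: 9.62 kHz.
k=1: 18.96 kHz, 38.2 kHz.
k=2: 47.54 kHz, 66.78 kHz.
k=3: 76.12 kHz, 95.36 kHz.
Within [19.02 kHz, 74.58 kHz]: 38.2 kHz, 47.54 kHz, 66.78 kHz.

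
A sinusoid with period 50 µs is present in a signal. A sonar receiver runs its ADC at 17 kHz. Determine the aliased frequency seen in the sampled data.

3 kHz

T = 50 µs → f = 1/T = 20 kHz.
20 kHz mod fs = 3 kHz.
3 kHz ≤ fs/2 = 8.5 kHz, appears at 3 kHz.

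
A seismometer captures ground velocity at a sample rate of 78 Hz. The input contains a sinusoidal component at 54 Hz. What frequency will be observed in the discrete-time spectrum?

54 Hz > fs/2 = 39 Hz, folds to fs − 54 Hz = 24 Hz.

24 Hz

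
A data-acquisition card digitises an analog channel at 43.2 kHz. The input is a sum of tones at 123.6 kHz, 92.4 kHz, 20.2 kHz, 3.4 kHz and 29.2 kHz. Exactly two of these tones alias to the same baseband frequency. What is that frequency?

fs/2 = 21.6 kHz.
123.6 kHz mod fs = 37.2 kHz.
37.2 kHz > fs/2 = 21.6 kHz, folds to fs − 37.2 kHz = 6 kHz.
92.4 kHz mod fs = 6 kHz.
6 kHz ≤ fs/2 = 21.6 kHz, appears at 6 kHz.
20.2 kHz ≤ fs/2 = 21.6 kHz, passes unchanged.
3.4 kHz ≤ fs/2 = 21.6 kHz, passes unchanged.
29.2 kHz > fs/2 = 21.6 kHz, folds to fs − 29.2 kHz = 14 kHz.
92.4 kHz and 123.6 kHz both map to 6 kHz.

6 kHz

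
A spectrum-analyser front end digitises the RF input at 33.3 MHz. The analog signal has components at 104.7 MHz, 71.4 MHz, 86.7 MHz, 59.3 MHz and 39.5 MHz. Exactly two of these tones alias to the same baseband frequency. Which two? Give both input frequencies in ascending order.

71.4 MHz, 104.7 MHz

fs/2 = 16.65 MHz.
104.7 MHz mod fs = 4.8 MHz.
4.8 MHz ≤ fs/2 = 16.65 MHz, appears at 4.8 MHz.
71.4 MHz mod fs = 4.8 MHz.
4.8 MHz ≤ fs/2 = 16.65 MHz, appears at 4.8 MHz.
86.7 MHz mod fs = 20.1 MHz.
20.1 MHz > fs/2 = 16.65 MHz, folds to fs − 20.1 MHz = 13.2 MHz.
59.3 MHz mod fs = 26 MHz.
26 MHz > fs/2 = 16.65 MHz, folds to fs − 26 MHz = 7.3 MHz.
39.5 MHz mod fs = 6.2 MHz.
6.2 MHz ≤ fs/2 = 16.65 MHz, appears at 6.2 MHz.
71.4 MHz and 104.7 MHz both map to 4.8 MHz.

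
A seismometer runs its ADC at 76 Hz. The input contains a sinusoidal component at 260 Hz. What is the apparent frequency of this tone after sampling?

32 Hz

260 Hz mod fs = 32 Hz.
32 Hz ≤ fs/2 = 38 Hz, appears at 32 Hz.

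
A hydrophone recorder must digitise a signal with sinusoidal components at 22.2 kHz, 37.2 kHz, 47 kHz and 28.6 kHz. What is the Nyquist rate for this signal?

94 kHz

Highest-frequency component: 47 kHz.
Nyquist rate = 2 × 47 kHz = 94 kHz.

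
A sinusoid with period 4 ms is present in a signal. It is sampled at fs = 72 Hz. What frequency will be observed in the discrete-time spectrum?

34 Hz

T = 4 ms → f = 1/T = 250 Hz.
250 Hz mod fs = 34 Hz.
34 Hz ≤ fs/2 = 36 Hz, appears at 34 Hz.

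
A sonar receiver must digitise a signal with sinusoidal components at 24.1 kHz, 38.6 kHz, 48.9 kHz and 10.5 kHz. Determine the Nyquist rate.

Highest-frequency component: 48.9 kHz.
Nyquist rate = 2 × 48.9 kHz = 97.8 kHz.

97.8 kHz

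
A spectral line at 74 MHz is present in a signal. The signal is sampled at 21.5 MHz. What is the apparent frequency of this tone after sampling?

74 MHz mod fs = 9.5 MHz.
9.5 MHz ≤ fs/2 = 10.75 MHz, appears at 9.5 MHz.

9.5 MHz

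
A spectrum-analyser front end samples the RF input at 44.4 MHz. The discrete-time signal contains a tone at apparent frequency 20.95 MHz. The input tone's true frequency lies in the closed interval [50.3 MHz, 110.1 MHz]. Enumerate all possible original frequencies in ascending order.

Frequencies that alias to 20.95 MHz are k·fs ± 20.95 MHz for integer k ≥ 0.
k=0: 20.95 MHz.
k=1: 23.45 MHz, 65.35 MHz.
k=2: 67.85 MHz, 109.75 MHz.
k=3: 112.25 MHz, 154.15 MHz.
Within [50.3 MHz, 110.1 MHz]: 65.35 MHz, 67.85 MHz, 109.75 MHz.

65.35 MHz, 67.85 MHz, 109.75 MHz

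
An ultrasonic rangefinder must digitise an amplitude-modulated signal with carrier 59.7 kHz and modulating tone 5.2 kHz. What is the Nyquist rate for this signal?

AM sidebands sit at fc ± fm = 54.5 kHz and 64.9 kHz.
Highest-frequency component: 64.9 kHz.
Nyquist rate = 2 × 64.9 kHz = 129.8 kHz.

129.8 kHz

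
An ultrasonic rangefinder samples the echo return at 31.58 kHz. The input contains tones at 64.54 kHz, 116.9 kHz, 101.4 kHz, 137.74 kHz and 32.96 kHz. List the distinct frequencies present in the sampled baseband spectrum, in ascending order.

fs/2 = 15.79 kHz.
64.54 kHz mod fs = 1.38 kHz.
1.38 kHz ≤ fs/2 = 15.79 kHz, appears at 1.38 kHz.
116.9 kHz mod fs = 22.16 kHz.
22.16 kHz > fs/2 = 15.79 kHz, folds to fs − 22.16 kHz = 9.42 kHz.
101.4 kHz mod fs = 6.66 kHz.
6.66 kHz ≤ fs/2 = 15.79 kHz, appears at 6.66 kHz.
137.74 kHz mod fs = 11.42 kHz.
11.42 kHz ≤ fs/2 = 15.79 kHz, appears at 11.42 kHz.
32.96 kHz mod fs = 1.38 kHz.
1.38 kHz ≤ fs/2 = 15.79 kHz, appears at 1.38 kHz.
Distinct values: {1.38 kHz, 6.66 kHz, 9.42 kHz, 11.42 kHz}.

1.38 kHz, 6.66 kHz, 9.42 kHz, 11.42 kHz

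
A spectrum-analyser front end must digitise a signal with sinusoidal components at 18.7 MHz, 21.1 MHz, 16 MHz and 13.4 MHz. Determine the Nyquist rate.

Highest-frequency component: 21.1 MHz.
Nyquist rate = 2 × 21.1 MHz = 42.2 MHz.

42.2 MHz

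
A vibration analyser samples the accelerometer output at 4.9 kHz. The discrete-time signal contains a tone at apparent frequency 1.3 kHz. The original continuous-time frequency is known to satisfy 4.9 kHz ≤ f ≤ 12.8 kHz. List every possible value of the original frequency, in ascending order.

6.2 kHz, 8.5 kHz, 11.1 kHz

Frequencies that alias to 1.3 kHz are k·fs ± 1.3 kHz for integer k ≥ 0.
k=0: 1.3 kHz.
k=1: 3.6 kHz, 6.2 kHz.
k=2: 8.5 kHz, 11.1 kHz.
k=3: 13.4 kHz, 16 kHz.
Within [4.9 kHz, 12.8 kHz]: 6.2 kHz, 8.5 kHz, 11.1 kHz.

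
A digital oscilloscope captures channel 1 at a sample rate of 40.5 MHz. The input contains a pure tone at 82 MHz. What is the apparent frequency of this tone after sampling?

82 MHz mod fs = 1 MHz.
1 MHz ≤ fs/2 = 20.25 MHz, appears at 1 MHz.

1 MHz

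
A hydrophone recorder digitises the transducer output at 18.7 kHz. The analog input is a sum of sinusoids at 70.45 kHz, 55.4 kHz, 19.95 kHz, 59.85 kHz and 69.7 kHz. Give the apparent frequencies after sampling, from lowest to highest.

0.7 kHz, 1.25 kHz, 3.75 kHz, 4.35 kHz, 5.1 kHz

fs/2 = 9.35 kHz.
70.45 kHz mod fs = 14.35 kHz.
14.35 kHz > fs/2 = 9.35 kHz, folds to fs − 14.35 kHz = 4.35 kHz.
55.4 kHz mod fs = 18 kHz.
18 kHz > fs/2 = 9.35 kHz, folds to fs − 18 kHz = 0.7 kHz.
19.95 kHz mod fs = 1.25 kHz.
1.25 kHz ≤ fs/2 = 9.35 kHz, appears at 1.25 kHz.
59.85 kHz mod fs = 3.75 kHz.
3.75 kHz ≤ fs/2 = 9.35 kHz, appears at 3.75 kHz.
69.7 kHz mod fs = 13.6 kHz.
13.6 kHz > fs/2 = 9.35 kHz, folds to fs − 13.6 kHz = 5.1 kHz.
Distinct values: {0.7 kHz, 1.25 kHz, 3.75 kHz, 4.35 kHz, 5.1 kHz}.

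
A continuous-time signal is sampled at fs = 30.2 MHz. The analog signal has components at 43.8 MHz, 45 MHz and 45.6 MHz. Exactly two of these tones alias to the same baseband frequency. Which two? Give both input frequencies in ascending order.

45 MHz, 45.6 MHz

fs/2 = 15.1 MHz.
43.8 MHz mod fs = 13.6 MHz.
13.6 MHz ≤ fs/2 = 15.1 MHz, appears at 13.6 MHz.
45 MHz mod fs = 14.8 MHz.
14.8 MHz ≤ fs/2 = 15.1 MHz, appears at 14.8 MHz.
45.6 MHz mod fs = 15.4 MHz.
15.4 MHz > fs/2 = 15.1 MHz, folds to fs − 15.4 MHz = 14.8 MHz.
45 MHz and 45.6 MHz both map to 14.8 MHz.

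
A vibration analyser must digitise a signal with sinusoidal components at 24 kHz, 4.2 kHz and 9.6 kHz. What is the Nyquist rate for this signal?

Highest-frequency component: 24 kHz.
Nyquist rate = 2 × 24 kHz = 48 kHz.

48 kHz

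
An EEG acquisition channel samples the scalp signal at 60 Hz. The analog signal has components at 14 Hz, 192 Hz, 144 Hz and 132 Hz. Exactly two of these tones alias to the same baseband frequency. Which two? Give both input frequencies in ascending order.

132 Hz, 192 Hz

fs/2 = 30 Hz.
14 Hz ≤ fs/2 = 30 Hz, passes unchanged.
192 Hz mod fs = 12 Hz.
12 Hz ≤ fs/2 = 30 Hz, appears at 12 Hz.
144 Hz mod fs = 24 Hz.
24 Hz ≤ fs/2 = 30 Hz, appears at 24 Hz.
132 Hz mod fs = 12 Hz.
12 Hz ≤ fs/2 = 30 Hz, appears at 12 Hz.
132 Hz and 192 Hz both map to 12 Hz.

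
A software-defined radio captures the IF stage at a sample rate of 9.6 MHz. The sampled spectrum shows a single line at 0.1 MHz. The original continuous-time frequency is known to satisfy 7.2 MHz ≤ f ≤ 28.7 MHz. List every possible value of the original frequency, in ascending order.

Frequencies that alias to 0.1 MHz are k·fs ± 0.1 MHz for integer k ≥ 0.
k=0: 0.1 MHz.
k=1: 9.5 MHz, 9.7 MHz.
k=2: 19.1 MHz, 19.3 MHz.
k=3: 28.7 MHz, 28.9 MHz.
k=4: 38.3 MHz, 38.5 MHz.
Within [7.2 MHz, 28.7 MHz]: 9.5 MHz, 9.7 MHz, 19.1 MHz, 19.3 MHz, 28.7 MHz.

9.5 MHz, 9.7 MHz, 19.1 MHz, 19.3 MHz, 28.7 MHz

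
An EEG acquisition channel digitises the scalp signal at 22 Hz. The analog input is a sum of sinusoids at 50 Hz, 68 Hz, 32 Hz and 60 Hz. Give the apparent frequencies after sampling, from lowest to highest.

fs/2 = 11 Hz.
50 Hz mod fs = 6 Hz.
6 Hz ≤ fs/2 = 11 Hz, appears at 6 Hz.
68 Hz mod fs = 2 Hz.
2 Hz ≤ fs/2 = 11 Hz, appears at 2 Hz.
32 Hz mod fs = 10 Hz.
10 Hz ≤ fs/2 = 11 Hz, appears at 10 Hz.
60 Hz mod fs = 16 Hz.
16 Hz > fs/2 = 11 Hz, folds to fs − 16 Hz = 6 Hz.
Distinct values: {2 Hz, 6 Hz, 10 Hz}.

2 Hz, 6 Hz, 10 Hz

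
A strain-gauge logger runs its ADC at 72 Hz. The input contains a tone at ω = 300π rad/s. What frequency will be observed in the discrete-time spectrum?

ω = 300π rad/s → f = ω/(2π) = 150 Hz.
150 Hz mod fs = 6 Hz.
6 Hz ≤ fs/2 = 36 Hz, appears at 6 Hz.

6 Hz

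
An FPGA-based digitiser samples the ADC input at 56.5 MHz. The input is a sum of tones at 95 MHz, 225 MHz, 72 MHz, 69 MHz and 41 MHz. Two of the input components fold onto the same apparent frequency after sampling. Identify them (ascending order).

41 MHz, 72 MHz

fs/2 = 28.25 MHz.
95 MHz mod fs = 38.5 MHz.
38.5 MHz > fs/2 = 28.25 MHz, folds to fs − 38.5 MHz = 18 MHz.
225 MHz mod fs = 55.5 MHz.
55.5 MHz > fs/2 = 28.25 MHz, folds to fs − 55.5 MHz = 1 MHz.
72 MHz mod fs = 15.5 MHz.
15.5 MHz ≤ fs/2 = 28.25 MHz, appears at 15.5 MHz.
69 MHz mod fs = 12.5 MHz.
12.5 MHz ≤ fs/2 = 28.25 MHz, appears at 12.5 MHz.
41 MHz > fs/2 = 28.25 MHz, folds to fs − 41 MHz = 15.5 MHz.
41 MHz and 72 MHz both map to 15.5 MHz.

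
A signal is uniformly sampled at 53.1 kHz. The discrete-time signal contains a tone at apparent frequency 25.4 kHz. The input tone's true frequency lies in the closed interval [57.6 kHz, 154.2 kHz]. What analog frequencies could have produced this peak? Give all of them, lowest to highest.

Frequencies that alias to 25.4 kHz are k·fs ± 25.4 kHz for integer k ≥ 0.
k=0: 25.4 kHz.
k=1: 27.7 kHz, 78.5 kHz.
k=2: 80.8 kHz, 131.6 kHz.
k=3: 133.9 kHz, 184.7 kHz.
k=4: 187 kHz, 237.8 kHz.
Within [57.6 kHz, 154.2 kHz]: 78.5 kHz, 80.8 kHz, 131.6 kHz, 133.9 kHz.

78.5 kHz, 80.8 kHz, 131.6 kHz, 133.9 kHz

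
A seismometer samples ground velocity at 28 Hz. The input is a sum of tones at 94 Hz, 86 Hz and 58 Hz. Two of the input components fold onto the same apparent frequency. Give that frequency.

2 Hz

fs/2 = 14 Hz.
94 Hz mod fs = 10 Hz.
10 Hz ≤ fs/2 = 14 Hz, appears at 10 Hz.
86 Hz mod fs = 2 Hz.
2 Hz ≤ fs/2 = 14 Hz, appears at 2 Hz.
58 Hz mod fs = 2 Hz.
2 Hz ≤ fs/2 = 14 Hz, appears at 2 Hz.
58 Hz and 86 Hz both map to 2 Hz.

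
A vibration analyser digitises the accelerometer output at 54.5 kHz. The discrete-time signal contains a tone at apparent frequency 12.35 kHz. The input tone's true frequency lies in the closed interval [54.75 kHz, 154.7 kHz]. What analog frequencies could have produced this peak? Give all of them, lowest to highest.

66.85 kHz, 96.65 kHz, 121.35 kHz, 151.15 kHz

Frequencies that alias to 12.35 kHz are k·fs ± 12.35 kHz for integer k ≥ 0.
k=0: 12.35 kHz.
k=1: 42.15 kHz, 66.85 kHz.
k=2: 96.65 kHz, 121.35 kHz.
k=3: 151.15 kHz, 175.85 kHz.
k=4: 205.65 kHz, 230.35 kHz.
Within [54.75 kHz, 154.7 kHz]: 66.85 kHz, 96.65 kHz, 121.35 kHz, 151.15 kHz.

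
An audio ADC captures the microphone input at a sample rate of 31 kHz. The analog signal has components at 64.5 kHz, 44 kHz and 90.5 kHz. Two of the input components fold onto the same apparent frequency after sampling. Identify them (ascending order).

64.5 kHz, 90.5 kHz

fs/2 = 15.5 kHz.
64.5 kHz mod fs = 2.5 kHz.
2.5 kHz ≤ fs/2 = 15.5 kHz, appears at 2.5 kHz.
44 kHz mod fs = 13 kHz.
13 kHz ≤ fs/2 = 15.5 kHz, appears at 13 kHz.
90.5 kHz mod fs = 28.5 kHz.
28.5 kHz > fs/2 = 15.5 kHz, folds to fs − 28.5 kHz = 2.5 kHz.
64.5 kHz and 90.5 kHz both map to 2.5 kHz.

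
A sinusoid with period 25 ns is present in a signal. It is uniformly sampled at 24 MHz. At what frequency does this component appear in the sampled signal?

T = 25 ns → f = 1/T = 40 MHz.
40 MHz mod fs = 16 MHz.
16 MHz > fs/2 = 12 MHz, folds to fs − 16 MHz = 8 MHz.

8 MHz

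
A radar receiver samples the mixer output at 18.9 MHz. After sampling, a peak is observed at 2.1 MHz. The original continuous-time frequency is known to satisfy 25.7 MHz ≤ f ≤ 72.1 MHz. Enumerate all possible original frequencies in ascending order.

Frequencies that alias to 2.1 MHz are k·fs ± 2.1 MHz for integer k ≥ 0.
k=0: 2.1 MHz.
k=1: 16.8 MHz, 21 MHz.
k=2: 35.7 MHz, 39.9 MHz.
k=3: 54.6 MHz, 58.8 MHz.
k=4: 73.5 MHz, 77.7 MHz.
Within [25.7 MHz, 72.1 MHz]: 35.7 MHz, 39.9 MHz, 54.6 MHz, 58.8 MHz.

35.7 MHz, 39.9 MHz, 54.6 MHz, 58.8 MHz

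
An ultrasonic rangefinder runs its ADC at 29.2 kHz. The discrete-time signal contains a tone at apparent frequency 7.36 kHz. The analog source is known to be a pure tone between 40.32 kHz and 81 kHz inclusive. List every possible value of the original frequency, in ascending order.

51.04 kHz, 65.76 kHz, 80.24 kHz

Frequencies that alias to 7.36 kHz are k·fs ± 7.36 kHz for integer k ≥ 0.
k=0: 7.36 kHz.
k=1: 21.84 kHz, 36.56 kHz.
k=2: 51.04 kHz, 65.76 kHz.
k=3: 80.24 kHz, 94.96 kHz.
k=4: 109.44 kHz, 124.16 kHz.
Within [40.32 kHz, 81 kHz]: 51.04 kHz, 65.76 kHz, 80.24 kHz.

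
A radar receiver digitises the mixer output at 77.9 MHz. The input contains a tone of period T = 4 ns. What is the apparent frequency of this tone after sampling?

T = 4 ns → f = 1/T = 250 MHz.
250 MHz mod fs = 16.3 MHz.
16.3 MHz ≤ fs/2 = 38.95 MHz, appears at 16.3 MHz.

16.3 MHz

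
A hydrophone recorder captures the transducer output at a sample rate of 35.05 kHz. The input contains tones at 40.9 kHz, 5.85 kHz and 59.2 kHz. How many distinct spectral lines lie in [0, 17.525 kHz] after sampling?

fs/2 = 17.525 kHz.
40.9 kHz mod fs = 5.85 kHz.
5.85 kHz ≤ fs/2 = 17.525 kHz, appears at 5.85 kHz.
5.85 kHz ≤ fs/2 = 17.525 kHz, passes unchanged.
59.2 kHz mod fs = 24.15 kHz.
24.15 kHz > fs/2 = 17.525 kHz, folds to fs − 24.15 kHz = 10.9 kHz.
Distinct values: {5.85 kHz, 10.9 kHz} → 2.

2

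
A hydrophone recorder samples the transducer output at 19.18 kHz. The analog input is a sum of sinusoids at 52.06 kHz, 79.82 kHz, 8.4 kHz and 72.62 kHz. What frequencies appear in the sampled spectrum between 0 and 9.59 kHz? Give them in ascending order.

3.1 kHz, 4.1 kHz, 5.48 kHz, 8.4 kHz

fs/2 = 9.59 kHz.
52.06 kHz mod fs = 13.7 kHz.
13.7 kHz > fs/2 = 9.59 kHz, folds to fs − 13.7 kHz = 5.48 kHz.
79.82 kHz mod fs = 3.1 kHz.
3.1 kHz ≤ fs/2 = 9.59 kHz, appears at 3.1 kHz.
8.4 kHz ≤ fs/2 = 9.59 kHz, passes unchanged.
72.62 kHz mod fs = 15.08 kHz.
15.08 kHz > fs/2 = 9.59 kHz, folds to fs − 15.08 kHz = 4.1 kHz.
Distinct values: {3.1 kHz, 4.1 kHz, 5.48 kHz, 8.4 kHz}.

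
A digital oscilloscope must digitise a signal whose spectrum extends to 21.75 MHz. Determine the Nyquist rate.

43.5 MHz

Nyquist rate = 2 × 21.75 MHz = 43.5 MHz.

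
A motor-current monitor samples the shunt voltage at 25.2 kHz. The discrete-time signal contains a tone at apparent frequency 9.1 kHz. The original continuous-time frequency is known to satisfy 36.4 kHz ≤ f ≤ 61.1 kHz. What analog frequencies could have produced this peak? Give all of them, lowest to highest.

Frequencies that alias to 9.1 kHz are k·fs ± 9.1 kHz for integer k ≥ 0.
k=0: 9.1 kHz.
k=1: 16.1 kHz, 34.3 kHz.
k=2: 41.3 kHz, 59.5 kHz.
k=3: 66.5 kHz, 84.7 kHz.
Within [36.4 kHz, 61.1 kHz]: 41.3 kHz, 59.5 kHz.

41.3 kHz, 59.5 kHz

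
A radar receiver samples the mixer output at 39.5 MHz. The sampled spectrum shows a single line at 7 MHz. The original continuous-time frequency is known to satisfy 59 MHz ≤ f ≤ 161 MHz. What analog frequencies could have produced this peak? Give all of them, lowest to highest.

Frequencies that alias to 7 MHz are k·fs ± 7 MHz for integer k ≥ 0.
k=0: 7 MHz.
k=1: 32.5 MHz, 46.5 MHz.
k=2: 72 MHz, 86 MHz.
k=3: 111.5 MHz, 125.5 MHz.
k=4: 151 MHz, 165 MHz.
k=5: 190.5 MHz, 204.5 MHz.
Within [59 MHz, 161 MHz]: 72 MHz, 86 MHz, 111.5 MHz, 125.5 MHz, 151 MHz.

72 MHz, 86 MHz, 111.5 MHz, 125.5 MHz, 151 MHz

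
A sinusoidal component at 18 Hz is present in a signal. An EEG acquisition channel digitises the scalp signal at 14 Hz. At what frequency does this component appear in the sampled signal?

18 Hz mod fs = 4 Hz.
4 Hz ≤ fs/2 = 7 Hz, appears at 4 Hz.

4 Hz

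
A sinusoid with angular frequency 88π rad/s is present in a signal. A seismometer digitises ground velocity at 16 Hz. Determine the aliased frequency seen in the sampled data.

ω = 88π rad/s → f = ω/(2π) = 44 Hz.
44 Hz mod fs = 12 Hz.
12 Hz > fs/2 = 8 Hz, folds to fs − 12 Hz = 4 Hz.

4 Hz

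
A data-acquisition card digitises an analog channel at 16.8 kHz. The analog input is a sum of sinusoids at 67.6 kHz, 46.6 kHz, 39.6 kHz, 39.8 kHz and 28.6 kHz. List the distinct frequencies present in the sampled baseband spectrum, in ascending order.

fs/2 = 8.4 kHz.
67.6 kHz mod fs = 0.4 kHz.
0.4 kHz ≤ fs/2 = 8.4 kHz, appears at 0.4 kHz.
46.6 kHz mod fs = 13 kHz.
13 kHz > fs/2 = 8.4 kHz, folds to fs − 13 kHz = 3.8 kHz.
39.6 kHz mod fs = 6 kHz.
6 kHz ≤ fs/2 = 8.4 kHz, appears at 6 kHz.
39.8 kHz mod fs = 6.2 kHz.
6.2 kHz ≤ fs/2 = 8.4 kHz, appears at 6.2 kHz.
28.6 kHz mod fs = 11.8 kHz.
11.8 kHz > fs/2 = 8.4 kHz, folds to fs − 11.8 kHz = 5 kHz.
Distinct values: {0.4 kHz, 3.8 kHz, 5 kHz, 6 kHz, 6.2 kHz}.

0.4 kHz, 3.8 kHz, 5 kHz, 6 kHz, 6.2 kHz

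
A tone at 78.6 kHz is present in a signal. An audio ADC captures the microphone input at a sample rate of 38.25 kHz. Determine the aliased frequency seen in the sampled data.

78.6 kHz mod fs = 2.1 kHz.
2.1 kHz ≤ fs/2 = 19.125 kHz, appears at 2.1 kHz.

2.1 kHz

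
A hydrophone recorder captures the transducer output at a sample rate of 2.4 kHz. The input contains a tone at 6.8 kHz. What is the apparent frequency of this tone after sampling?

6.8 kHz mod fs = 2 kHz.
2 kHz > fs/2 = 1.2 kHz, folds to fs − 2 kHz = 0.4 kHz.

0.4 kHz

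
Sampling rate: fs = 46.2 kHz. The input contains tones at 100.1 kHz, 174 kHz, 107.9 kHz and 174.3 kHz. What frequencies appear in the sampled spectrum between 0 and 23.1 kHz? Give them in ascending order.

fs/2 = 23.1 kHz.
100.1 kHz mod fs = 7.7 kHz.
7.7 kHz ≤ fs/2 = 23.1 kHz, appears at 7.7 kHz.
174 kHz mod fs = 35.4 kHz.
35.4 kHz > fs/2 = 23.1 kHz, folds to fs − 35.4 kHz = 10.8 kHz.
107.9 kHz mod fs = 15.5 kHz.
15.5 kHz ≤ fs/2 = 23.1 kHz, appears at 15.5 kHz.
174.3 kHz mod fs = 35.7 kHz.
35.7 kHz > fs/2 = 23.1 kHz, folds to fs − 35.7 kHz = 10.5 kHz.
Distinct values: {7.7 kHz, 10.5 kHz, 10.8 kHz, 15.5 kHz}.

7.7 kHz, 10.5 kHz, 10.8 kHz, 15.5 kHz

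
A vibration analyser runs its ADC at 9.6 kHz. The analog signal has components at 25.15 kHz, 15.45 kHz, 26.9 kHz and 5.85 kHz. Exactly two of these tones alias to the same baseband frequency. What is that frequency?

3.75 kHz

fs/2 = 4.8 kHz.
25.15 kHz mod fs = 5.95 kHz.
5.95 kHz > fs/2 = 4.8 kHz, folds to fs − 5.95 kHz = 3.65 kHz.
15.45 kHz mod fs = 5.85 kHz.
5.85 kHz > fs/2 = 4.8 kHz, folds to fs − 5.85 kHz = 3.75 kHz.
26.9 kHz mod fs = 7.7 kHz.
7.7 kHz > fs/2 = 4.8 kHz, folds to fs − 7.7 kHz = 1.9 kHz.
5.85 kHz > fs/2 = 4.8 kHz, folds to fs − 5.85 kHz = 3.75 kHz.
5.85 kHz and 15.45 kHz both map to 3.75 kHz.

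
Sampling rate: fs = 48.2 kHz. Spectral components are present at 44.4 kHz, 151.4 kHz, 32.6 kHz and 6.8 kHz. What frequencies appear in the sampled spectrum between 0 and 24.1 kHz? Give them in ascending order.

fs/2 = 24.1 kHz.
44.4 kHz > fs/2 = 24.1 kHz, folds to fs − 44.4 kHz = 3.8 kHz.
151.4 kHz mod fs = 6.8 kHz.
6.8 kHz ≤ fs/2 = 24.1 kHz, appears at 6.8 kHz.
32.6 kHz > fs/2 = 24.1 kHz, folds to fs − 32.6 kHz = 15.6 kHz.
6.8 kHz ≤ fs/2 = 24.1 kHz, passes unchanged.
Distinct values: {3.8 kHz, 6.8 kHz, 15.6 kHz}.

3.8 kHz, 6.8 kHz, 15.6 kHz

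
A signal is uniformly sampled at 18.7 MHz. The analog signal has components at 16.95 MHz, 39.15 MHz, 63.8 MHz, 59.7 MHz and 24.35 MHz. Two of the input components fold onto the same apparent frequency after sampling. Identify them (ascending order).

16.95 MHz, 39.15 MHz

fs/2 = 9.35 MHz.
16.95 MHz > fs/2 = 9.35 MHz, folds to fs − 16.95 MHz = 1.75 MHz.
39.15 MHz mod fs = 1.75 MHz.
1.75 MHz ≤ fs/2 = 9.35 MHz, appears at 1.75 MHz.
63.8 MHz mod fs = 7.7 MHz.
7.7 MHz ≤ fs/2 = 9.35 MHz, appears at 7.7 MHz.
59.7 MHz mod fs = 3.6 MHz.
3.6 MHz ≤ fs/2 = 9.35 MHz, appears at 3.6 MHz.
24.35 MHz mod fs = 5.65 MHz.
5.65 MHz ≤ fs/2 = 9.35 MHz, appears at 5.65 MHz.
16.95 MHz and 39.15 MHz both map to 1.75 MHz.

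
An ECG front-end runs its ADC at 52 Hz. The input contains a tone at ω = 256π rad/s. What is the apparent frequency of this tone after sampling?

ω = 256π rad/s → f = ω/(2π) = 128 Hz.
128 Hz mod fs = 24 Hz.
24 Hz ≤ fs/2 = 26 Hz, appears at 24 Hz.

24 Hz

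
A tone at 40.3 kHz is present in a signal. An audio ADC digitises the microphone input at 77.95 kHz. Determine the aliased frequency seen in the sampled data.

40.3 kHz > fs/2 = 38.975 kHz, folds to fs − 40.3 kHz = 37.65 kHz.

37.65 kHz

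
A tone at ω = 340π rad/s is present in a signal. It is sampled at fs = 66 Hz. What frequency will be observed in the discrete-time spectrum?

ω = 340π rad/s → f = ω/(2π) = 170 Hz.
170 Hz mod fs = 38 Hz.
38 Hz > fs/2 = 33 Hz, folds to fs − 38 Hz = 28 Hz.

28 Hz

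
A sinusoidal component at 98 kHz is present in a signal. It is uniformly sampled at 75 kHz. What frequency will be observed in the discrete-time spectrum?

98 kHz mod fs = 23 kHz.
23 kHz ≤ fs/2 = 37.5 kHz, appears at 23 kHz.

23 kHz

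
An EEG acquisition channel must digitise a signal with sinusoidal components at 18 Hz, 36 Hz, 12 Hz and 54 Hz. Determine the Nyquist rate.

Highest-frequency component: 54 Hz.
Nyquist rate = 2 × 54 Hz = 108 Hz.

108 Hz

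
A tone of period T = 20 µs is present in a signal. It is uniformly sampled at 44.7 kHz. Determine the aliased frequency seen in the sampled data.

5.3 kHz

T = 20 µs → f = 1/T = 50 kHz.
50 kHz mod fs = 5.3 kHz.
5.3 kHz ≤ fs/2 = 22.35 kHz, appears at 5.3 kHz.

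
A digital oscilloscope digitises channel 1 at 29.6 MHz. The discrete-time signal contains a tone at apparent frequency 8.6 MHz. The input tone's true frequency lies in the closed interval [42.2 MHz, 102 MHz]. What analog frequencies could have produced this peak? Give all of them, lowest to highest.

Frequencies that alias to 8.6 MHz are k·fs ± 8.6 MHz for integer k ≥ 0.
k=0: 8.6 MHz.
k=1: 21 MHz, 38.2 MHz.
k=2: 50.6 MHz, 67.8 MHz.
k=3: 80.2 MHz, 97.4 MHz.
k=4: 109.8 MHz, 127 MHz.
Within [42.2 MHz, 102 MHz]: 50.6 MHz, 67.8 MHz, 80.2 MHz, 97.4 MHz.

50.6 MHz, 67.8 MHz, 80.2 MHz, 97.4 MHz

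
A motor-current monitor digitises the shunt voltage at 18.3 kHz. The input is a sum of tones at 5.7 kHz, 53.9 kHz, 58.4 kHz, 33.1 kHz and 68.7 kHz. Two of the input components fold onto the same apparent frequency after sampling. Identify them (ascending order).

33.1 kHz, 58.4 kHz

fs/2 = 9.15 kHz.
5.7 kHz ≤ fs/2 = 9.15 kHz, passes unchanged.
53.9 kHz mod fs = 17.3 kHz.
17.3 kHz > fs/2 = 9.15 kHz, folds to fs − 17.3 kHz = 1 kHz.
58.4 kHz mod fs = 3.5 kHz.
3.5 kHz ≤ fs/2 = 9.15 kHz, appears at 3.5 kHz.
33.1 kHz mod fs = 14.8 kHz.
14.8 kHz > fs/2 = 9.15 kHz, folds to fs − 14.8 kHz = 3.5 kHz.
68.7 kHz mod fs = 13.8 kHz.
13.8 kHz > fs/2 = 9.15 kHz, folds to fs − 13.8 kHz = 4.5 kHz.
33.1 kHz and 58.4 kHz both map to 3.5 kHz.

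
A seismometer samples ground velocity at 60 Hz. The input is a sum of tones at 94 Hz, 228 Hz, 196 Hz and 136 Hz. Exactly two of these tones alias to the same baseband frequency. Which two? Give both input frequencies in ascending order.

136 Hz, 196 Hz

fs/2 = 30 Hz.
94 Hz mod fs = 34 Hz.
34 Hz > fs/2 = 30 Hz, folds to fs − 34 Hz = 26 Hz.
228 Hz mod fs = 48 Hz.
48 Hz > fs/2 = 30 Hz, folds to fs − 48 Hz = 12 Hz.
196 Hz mod fs = 16 Hz.
16 Hz ≤ fs/2 = 30 Hz, appears at 16 Hz.
136 Hz mod fs = 16 Hz.
16 Hz ≤ fs/2 = 30 Hz, appears at 16 Hz.
136 Hz and 196 Hz both map to 16 Hz.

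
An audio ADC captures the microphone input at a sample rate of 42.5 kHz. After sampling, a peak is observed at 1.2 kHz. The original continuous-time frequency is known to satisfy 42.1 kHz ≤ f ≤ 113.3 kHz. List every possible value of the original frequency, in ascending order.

43.7 kHz, 83.8 kHz, 86.2 kHz

Frequencies that alias to 1.2 kHz are k·fs ± 1.2 kHz for integer k ≥ 0.
k=0: 1.2 kHz.
k=1: 41.3 kHz, 43.7 kHz.
k=2: 83.8 kHz, 86.2 kHz.
k=3: 126.3 kHz, 128.7 kHz.
Within [42.1 kHz, 113.3 kHz]: 43.7 kHz, 83.8 kHz, 86.2 kHz.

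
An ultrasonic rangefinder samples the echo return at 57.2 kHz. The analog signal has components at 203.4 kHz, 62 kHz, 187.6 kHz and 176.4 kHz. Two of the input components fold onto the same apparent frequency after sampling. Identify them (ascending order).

62 kHz, 176.4 kHz

fs/2 = 28.6 kHz.
203.4 kHz mod fs = 31.8 kHz.
31.8 kHz > fs/2 = 28.6 kHz, folds to fs − 31.8 kHz = 25.4 kHz.
62 kHz mod fs = 4.8 kHz.
4.8 kHz ≤ fs/2 = 28.6 kHz, appears at 4.8 kHz.
187.6 kHz mod fs = 16 kHz.
16 kHz ≤ fs/2 = 28.6 kHz, appears at 16 kHz.
176.4 kHz mod fs = 4.8 kHz.
4.8 kHz ≤ fs/2 = 28.6 kHz, appears at 4.8 kHz.
62 kHz and 176.4 kHz both map to 4.8 kHz.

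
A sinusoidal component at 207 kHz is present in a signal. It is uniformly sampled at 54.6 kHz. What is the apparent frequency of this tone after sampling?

207 kHz mod fs = 43.2 kHz.
43.2 kHz > fs/2 = 27.3 kHz, folds to fs − 43.2 kHz = 11.4 kHz.

11.4 kHz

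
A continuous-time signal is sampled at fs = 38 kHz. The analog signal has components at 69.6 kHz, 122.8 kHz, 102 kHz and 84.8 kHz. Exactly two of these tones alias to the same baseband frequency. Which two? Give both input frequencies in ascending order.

84.8 kHz, 122.8 kHz

fs/2 = 19 kHz.
69.6 kHz mod fs = 31.6 kHz.
31.6 kHz > fs/2 = 19 kHz, folds to fs − 31.6 kHz = 6.4 kHz.
122.8 kHz mod fs = 8.8 kHz.
8.8 kHz ≤ fs/2 = 19 kHz, appears at 8.8 kHz.
102 kHz mod fs = 26 kHz.
26 kHz > fs/2 = 19 kHz, folds to fs − 26 kHz = 12 kHz.
84.8 kHz mod fs = 8.8 kHz.
8.8 kHz ≤ fs/2 = 19 kHz, appears at 8.8 kHz.
84.8 kHz and 122.8 kHz both map to 8.8 kHz.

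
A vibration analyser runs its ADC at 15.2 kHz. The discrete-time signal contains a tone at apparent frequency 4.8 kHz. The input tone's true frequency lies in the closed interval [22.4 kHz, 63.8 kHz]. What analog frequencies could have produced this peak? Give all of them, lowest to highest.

Frequencies that alias to 4.8 kHz are k·fs ± 4.8 kHz for integer k ≥ 0.
k=0: 4.8 kHz.
k=1: 10.4 kHz, 20 kHz.
k=2: 25.6 kHz, 35.2 kHz.
k=3: 40.8 kHz, 50.4 kHz.
k=4: 56 kHz, 65.6 kHz.
k=5: 71.2 kHz, 80.8 kHz.
Within [22.4 kHz, 63.8 kHz]: 25.6 kHz, 35.2 kHz, 40.8 kHz, 50.4 kHz, 56 kHz.

25.6 kHz, 35.2 kHz, 40.8 kHz, 50.4 kHz, 56 kHz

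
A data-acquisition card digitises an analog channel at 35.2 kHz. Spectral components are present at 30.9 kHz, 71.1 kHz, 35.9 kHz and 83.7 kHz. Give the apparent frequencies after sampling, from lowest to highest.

0.7 kHz, 4.3 kHz, 13.3 kHz

fs/2 = 17.6 kHz.
30.9 kHz > fs/2 = 17.6 kHz, folds to fs − 30.9 kHz = 4.3 kHz.
71.1 kHz mod fs = 0.7 kHz.
0.7 kHz ≤ fs/2 = 17.6 kHz, appears at 0.7 kHz.
35.9 kHz mod fs = 0.7 kHz.
0.7 kHz ≤ fs/2 = 17.6 kHz, appears at 0.7 kHz.
83.7 kHz mod fs = 13.3 kHz.
13.3 kHz ≤ fs/2 = 17.6 kHz, appears at 13.3 kHz.
Distinct values: {0.7 kHz, 4.3 kHz, 13.3 kHz}.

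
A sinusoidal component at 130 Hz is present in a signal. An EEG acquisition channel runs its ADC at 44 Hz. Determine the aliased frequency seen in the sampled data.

130 Hz mod fs = 42 Hz.
42 Hz > fs/2 = 22 Hz, folds to fs − 42 Hz = 2 Hz.

2 Hz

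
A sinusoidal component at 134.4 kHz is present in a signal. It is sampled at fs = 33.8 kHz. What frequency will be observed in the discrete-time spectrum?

134.4 kHz mod fs = 33 kHz.
33 kHz > fs/2 = 16.9 kHz, folds to fs − 33 kHz = 0.8 kHz.

0.8 kHz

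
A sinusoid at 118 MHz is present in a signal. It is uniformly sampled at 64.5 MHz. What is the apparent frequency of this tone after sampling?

11 MHz

118 MHz mod fs = 53.5 MHz.
53.5 MHz > fs/2 = 32.25 MHz, folds to fs − 53.5 MHz = 11 MHz.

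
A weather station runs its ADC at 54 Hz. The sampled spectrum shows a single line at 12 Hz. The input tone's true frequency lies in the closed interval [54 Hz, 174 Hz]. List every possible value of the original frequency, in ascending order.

66 Hz, 96 Hz, 120 Hz, 150 Hz, 174 Hz

Frequencies that alias to 12 Hz are k·fs ± 12 Hz for integer k ≥ 0.
k=0: 12 Hz.
k=1: 42 Hz, 66 Hz.
k=2: 96 Hz, 120 Hz.
k=3: 150 Hz, 174 Hz.
k=4: 204 Hz, 228 Hz.
Within [54 Hz, 174 Hz]: 66 Hz, 96 Hz, 120 Hz, 150 Hz, 174 Hz.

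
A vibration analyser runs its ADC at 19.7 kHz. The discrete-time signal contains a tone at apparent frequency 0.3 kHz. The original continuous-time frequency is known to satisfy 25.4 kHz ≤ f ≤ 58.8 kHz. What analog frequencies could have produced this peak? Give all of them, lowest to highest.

Frequencies that alias to 0.3 kHz are k·fs ± 0.3 kHz for integer k ≥ 0.
k=0: 0.3 kHz.
k=1: 19.4 kHz, 20 kHz.
k=2: 39.1 kHz, 39.7 kHz.
k=3: 58.8 kHz, 59.4 kHz.
k=4: 78.5 kHz, 79.1 kHz.
Within [25.4 kHz, 58.8 kHz]: 39.1 kHz, 39.7 kHz, 58.8 kHz.

39.1 kHz, 39.7 kHz, 58.8 kHz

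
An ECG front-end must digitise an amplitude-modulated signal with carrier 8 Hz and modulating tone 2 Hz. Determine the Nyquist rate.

AM sidebands sit at fc ± fm = 6 Hz and 10 Hz.
Highest-frequency component: 10 Hz.
Nyquist rate = 2 × 10 Hz = 20 Hz.

20 Hz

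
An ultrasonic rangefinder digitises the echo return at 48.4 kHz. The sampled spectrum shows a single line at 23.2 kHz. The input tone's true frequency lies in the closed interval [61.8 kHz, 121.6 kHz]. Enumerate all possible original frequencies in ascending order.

71.6 kHz, 73.6 kHz, 120 kHz

Frequencies that alias to 23.2 kHz are k·fs ± 23.2 kHz for integer k ≥ 0.
k=0: 23.2 kHz.
k=1: 25.2 kHz, 71.6 kHz.
k=2: 73.6 kHz, 120 kHz.
k=3: 122 kHz, 168.4 kHz.
Within [61.8 kHz, 121.6 kHz]: 71.6 kHz, 73.6 kHz, 120 kHz.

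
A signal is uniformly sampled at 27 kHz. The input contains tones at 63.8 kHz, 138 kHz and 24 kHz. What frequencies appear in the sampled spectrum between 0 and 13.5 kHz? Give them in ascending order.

fs/2 = 13.5 kHz.
63.8 kHz mod fs = 9.8 kHz.
9.8 kHz ≤ fs/2 = 13.5 kHz, appears at 9.8 kHz.
138 kHz mod fs = 3 kHz.
3 kHz ≤ fs/2 = 13.5 kHz, appears at 3 kHz.
24 kHz > fs/2 = 13.5 kHz, folds to fs − 24 kHz = 3 kHz.
Distinct values: {3 kHz, 9.8 kHz}.

3 kHz, 9.8 kHz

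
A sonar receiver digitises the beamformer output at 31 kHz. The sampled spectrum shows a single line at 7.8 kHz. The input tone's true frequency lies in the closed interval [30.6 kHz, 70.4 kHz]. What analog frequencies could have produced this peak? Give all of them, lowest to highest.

38.8 kHz, 54.2 kHz, 69.8 kHz

Frequencies that alias to 7.8 kHz are k·fs ± 7.8 kHz for integer k ≥ 0.
k=0: 7.8 kHz.
k=1: 23.2 kHz, 38.8 kHz.
k=2: 54.2 kHz, 69.8 kHz.
k=3: 85.2 kHz, 100.8 kHz.
Within [30.6 kHz, 70.4 kHz]: 38.8 kHz, 54.2 kHz, 69.8 kHz.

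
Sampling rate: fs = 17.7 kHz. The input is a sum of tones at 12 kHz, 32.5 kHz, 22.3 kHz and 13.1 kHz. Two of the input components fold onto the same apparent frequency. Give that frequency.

fs/2 = 8.85 kHz.
12 kHz > fs/2 = 8.85 kHz, folds to fs − 12 kHz = 5.7 kHz.
32.5 kHz mod fs = 14.8 kHz.
14.8 kHz > fs/2 = 8.85 kHz, folds to fs − 14.8 kHz = 2.9 kHz.
22.3 kHz mod fs = 4.6 kHz.
4.6 kHz ≤ fs/2 = 8.85 kHz, appears at 4.6 kHz.
13.1 kHz > fs/2 = 8.85 kHz, folds to fs − 13.1 kHz = 4.6 kHz.
13.1 kHz and 22.3 kHz both map to 4.6 kHz.

4.6 kHz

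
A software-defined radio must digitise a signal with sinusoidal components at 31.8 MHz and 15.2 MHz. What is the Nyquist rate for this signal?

Highest-frequency component: 31.8 MHz.
Nyquist rate = 2 × 31.8 MHz = 63.6 MHz.

63.6 MHz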